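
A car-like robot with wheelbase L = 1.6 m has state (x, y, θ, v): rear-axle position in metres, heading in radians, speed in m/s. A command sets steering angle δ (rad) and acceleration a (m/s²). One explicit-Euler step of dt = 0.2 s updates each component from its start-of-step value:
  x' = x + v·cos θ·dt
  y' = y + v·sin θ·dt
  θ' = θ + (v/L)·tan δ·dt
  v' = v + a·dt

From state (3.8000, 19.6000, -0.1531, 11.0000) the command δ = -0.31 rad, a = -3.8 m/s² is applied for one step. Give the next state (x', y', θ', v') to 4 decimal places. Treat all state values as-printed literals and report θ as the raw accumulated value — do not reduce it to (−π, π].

(5.9743, 19.2645, -0.5936, 10.2400)

x' = 3.8000 + 11.0000·cos(-0.1531)·0.2 = 5.9743
y' = 19.6000 + 11.0000·sin(-0.1531)·0.2 = 19.2645
θ' = -0.1531 + (11.0000/1.6)·tan(-0.31)·0.2 = -0.5936
v' = 11.0000 − 3.8000·0.2 = 10.2400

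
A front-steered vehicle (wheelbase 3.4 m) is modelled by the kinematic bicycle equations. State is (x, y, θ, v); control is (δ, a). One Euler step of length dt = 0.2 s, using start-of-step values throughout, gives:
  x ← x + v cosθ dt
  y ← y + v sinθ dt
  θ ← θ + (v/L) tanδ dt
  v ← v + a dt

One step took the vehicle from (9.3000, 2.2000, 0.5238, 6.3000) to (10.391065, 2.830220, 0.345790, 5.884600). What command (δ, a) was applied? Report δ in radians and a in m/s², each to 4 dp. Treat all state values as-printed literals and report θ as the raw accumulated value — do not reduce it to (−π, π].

δ = -0.4478, a = -2.0770

a = (v'−v)/dt = (-0.415400)/0.2 = -2.0770
Δθ = θ'−θ = -0.178010;  (v·dt/L) = 6.3000·0.2/3.4 = 0.370588
tan δ = Δθ·L/(v·dt) = -0.480344  →  δ = -0.4478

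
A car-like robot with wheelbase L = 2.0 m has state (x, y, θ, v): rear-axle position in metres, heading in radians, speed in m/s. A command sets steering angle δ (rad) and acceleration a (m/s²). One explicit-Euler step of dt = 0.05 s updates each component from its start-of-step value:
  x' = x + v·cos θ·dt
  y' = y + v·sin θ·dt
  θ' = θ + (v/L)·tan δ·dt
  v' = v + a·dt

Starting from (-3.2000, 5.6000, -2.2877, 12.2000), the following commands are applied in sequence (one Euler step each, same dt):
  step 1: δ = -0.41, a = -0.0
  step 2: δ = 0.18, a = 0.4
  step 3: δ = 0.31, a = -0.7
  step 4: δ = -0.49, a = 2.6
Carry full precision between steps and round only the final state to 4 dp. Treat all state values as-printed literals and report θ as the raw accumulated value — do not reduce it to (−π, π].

after step 1 (δ=-0.41, a=-0.0): (-3.600803, 5.140155, -2.420263, 12.200000)
after step 2 (δ=0.18, a=0.4): (-4.058869, 4.737321, -2.364762, 12.220000)
after step 3 (δ=0.31, a=-0.7): (-4.494597, 4.308996, -2.266902, 12.185000)
after step 4 (δ=-0.49, a=2.6): (-4.885268, 3.841491, -2.429385, 12.315000)

(-4.8853, 3.8415, -2.4294, 12.3150)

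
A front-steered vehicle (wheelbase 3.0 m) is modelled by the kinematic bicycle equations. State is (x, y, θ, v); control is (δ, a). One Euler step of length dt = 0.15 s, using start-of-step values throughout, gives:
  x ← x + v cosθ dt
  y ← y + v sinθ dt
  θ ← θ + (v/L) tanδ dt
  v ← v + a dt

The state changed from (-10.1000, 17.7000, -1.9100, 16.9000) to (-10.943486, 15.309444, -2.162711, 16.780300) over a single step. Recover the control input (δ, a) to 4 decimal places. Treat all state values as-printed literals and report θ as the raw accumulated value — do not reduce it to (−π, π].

a = (v'−v)/dt = (-0.119700)/0.15 = -0.7980
Δθ = θ'−θ = -0.252711;  (v·dt/L) = 16.9000·0.15/3.0 = 0.845000
tan δ = Δθ·L/(v·dt) = -0.299066  →  δ = -0.2906

δ = -0.2906, a = -0.7980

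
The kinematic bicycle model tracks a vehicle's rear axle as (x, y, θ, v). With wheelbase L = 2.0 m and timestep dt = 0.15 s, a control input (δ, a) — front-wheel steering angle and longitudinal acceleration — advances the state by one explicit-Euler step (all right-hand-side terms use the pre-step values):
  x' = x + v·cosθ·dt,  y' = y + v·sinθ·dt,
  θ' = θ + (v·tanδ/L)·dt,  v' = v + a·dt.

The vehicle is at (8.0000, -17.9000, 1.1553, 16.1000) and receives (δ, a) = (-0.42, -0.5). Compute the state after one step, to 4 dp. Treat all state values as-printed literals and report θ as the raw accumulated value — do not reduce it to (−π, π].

(8.9748, -15.6905, 0.6161, 16.0250)

x' = 8.0000 + 16.1000·cos(1.1553)·0.15 = 8.9748
y' = -17.9000 + 16.1000·sin(1.1553)·0.15 = -15.6905
θ' = 1.1553 + (16.1000/2.0)·tan(-0.42)·0.15 = 0.6161
v' = 16.1000 − 0.5000·0.15 = 16.0250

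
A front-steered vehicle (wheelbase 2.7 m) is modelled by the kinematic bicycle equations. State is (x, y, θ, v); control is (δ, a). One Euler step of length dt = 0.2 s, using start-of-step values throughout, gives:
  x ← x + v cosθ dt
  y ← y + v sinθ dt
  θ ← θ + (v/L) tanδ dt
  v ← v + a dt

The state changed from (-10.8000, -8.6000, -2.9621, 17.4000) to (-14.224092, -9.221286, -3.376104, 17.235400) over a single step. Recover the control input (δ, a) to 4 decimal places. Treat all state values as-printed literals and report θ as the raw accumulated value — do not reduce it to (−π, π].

δ = -0.3108, a = -0.8230

a = (v'−v)/dt = (-0.164600)/0.2 = -0.8230
Δθ = θ'−θ = -0.414004;  (v·dt/L) = 17.4000·0.2/2.7 = 1.288889
tan δ = Δθ·L/(v·dt) = -0.321210  →  δ = -0.3108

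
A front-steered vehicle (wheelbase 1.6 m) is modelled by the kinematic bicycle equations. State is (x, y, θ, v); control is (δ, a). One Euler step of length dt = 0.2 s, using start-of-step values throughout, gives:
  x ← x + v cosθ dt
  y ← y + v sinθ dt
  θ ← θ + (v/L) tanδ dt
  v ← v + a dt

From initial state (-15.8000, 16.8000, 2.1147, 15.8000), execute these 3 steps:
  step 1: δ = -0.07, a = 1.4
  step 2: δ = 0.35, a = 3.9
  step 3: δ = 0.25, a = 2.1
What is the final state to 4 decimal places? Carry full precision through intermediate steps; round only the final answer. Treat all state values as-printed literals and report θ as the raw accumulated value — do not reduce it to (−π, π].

(-21.7664, 23.8701, 3.2481, 17.2800)

after step 1 (δ=-0.07, a=1.4): (-17.435238, 19.503997, 1.976224, 16.080000)
after step 2 (δ=0.35, a=3.9): (-18.703665, 22.459288, 2.709931, 16.860000)
after step 3 (δ=0.25, a=2.1): (-21.766358, 23.870067, 3.248064, 17.280000)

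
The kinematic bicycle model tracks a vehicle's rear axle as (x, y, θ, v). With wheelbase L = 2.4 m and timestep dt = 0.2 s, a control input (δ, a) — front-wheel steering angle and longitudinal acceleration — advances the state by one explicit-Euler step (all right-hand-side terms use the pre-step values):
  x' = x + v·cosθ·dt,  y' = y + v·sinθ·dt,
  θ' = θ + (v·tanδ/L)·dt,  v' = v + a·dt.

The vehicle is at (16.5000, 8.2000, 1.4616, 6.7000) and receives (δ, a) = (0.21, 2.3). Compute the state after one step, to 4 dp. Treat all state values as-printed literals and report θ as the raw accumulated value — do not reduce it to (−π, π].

x' = 16.5000 + 6.7000·cos(1.4616)·0.2 = 16.6460
y' = 8.2000 + 6.7000·sin(1.4616)·0.2 = 9.5320
θ' = 1.4616 + (6.7000/2.4)·tan(0.21)·0.2 = 1.5806
v' = 6.7000 + 2.3000·0.2 = 7.1600

(16.6460, 9.5320, 1.5806, 7.1600)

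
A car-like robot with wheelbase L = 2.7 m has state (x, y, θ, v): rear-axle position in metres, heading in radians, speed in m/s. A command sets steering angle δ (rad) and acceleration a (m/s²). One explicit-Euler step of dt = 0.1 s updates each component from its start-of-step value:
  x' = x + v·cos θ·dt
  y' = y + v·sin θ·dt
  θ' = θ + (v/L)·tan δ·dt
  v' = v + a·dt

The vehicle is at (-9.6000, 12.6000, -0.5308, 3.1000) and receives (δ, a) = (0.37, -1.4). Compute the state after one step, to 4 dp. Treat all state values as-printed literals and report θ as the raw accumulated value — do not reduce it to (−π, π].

x' = -9.6000 + 3.1000·cos(-0.5308)·0.1 = -9.3327
y' = 12.6000 + 3.1000·sin(-0.5308)·0.1 = 12.4431
θ' = -0.5308 + (3.1000/2.7)·tan(0.37)·0.1 = -0.4863
v' = 3.1000 − 1.4000·0.1 = 2.9600

(-9.3327, 12.4431, -0.4863, 2.9600)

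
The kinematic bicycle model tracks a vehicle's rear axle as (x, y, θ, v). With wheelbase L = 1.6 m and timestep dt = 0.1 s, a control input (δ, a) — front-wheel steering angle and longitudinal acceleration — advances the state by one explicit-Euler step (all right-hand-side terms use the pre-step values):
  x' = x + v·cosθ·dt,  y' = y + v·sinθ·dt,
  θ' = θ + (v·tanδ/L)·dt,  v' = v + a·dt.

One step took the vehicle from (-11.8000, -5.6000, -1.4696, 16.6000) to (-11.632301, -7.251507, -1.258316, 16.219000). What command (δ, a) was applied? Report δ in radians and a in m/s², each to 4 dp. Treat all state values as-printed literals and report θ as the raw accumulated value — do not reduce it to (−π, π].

a = (v'−v)/dt = (-0.381000)/0.1 = -3.8100
Δθ = θ'−θ = 0.211284;  (v·dt/L) = 16.6000·0.1/1.6 = 1.037500
tan δ = Δθ·L/(v·dt) = 0.203647  →  δ = 0.2009

δ = 0.2009, a = -3.8100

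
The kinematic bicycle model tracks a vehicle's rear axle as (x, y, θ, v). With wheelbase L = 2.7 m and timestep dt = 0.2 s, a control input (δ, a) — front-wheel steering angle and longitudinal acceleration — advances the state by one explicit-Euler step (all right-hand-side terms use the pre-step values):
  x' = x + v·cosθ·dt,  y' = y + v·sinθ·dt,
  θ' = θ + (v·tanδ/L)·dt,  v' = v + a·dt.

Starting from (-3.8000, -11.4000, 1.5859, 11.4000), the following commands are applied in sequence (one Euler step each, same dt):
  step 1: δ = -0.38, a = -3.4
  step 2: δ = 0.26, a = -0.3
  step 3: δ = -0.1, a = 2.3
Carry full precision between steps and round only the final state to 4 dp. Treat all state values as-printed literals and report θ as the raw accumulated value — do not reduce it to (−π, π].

(-2.9195, -4.9677, 1.3806, 11.1200)

after step 1 (δ=-0.38, a=-3.4): (-3.834435, -9.120260, 1.248618, 10.720000)
after step 2 (δ=0.26, a=-0.3): (-3.155573, -7.086573, 1.459859, 10.660000)
after step 3 (δ=-0.1, a=2.3): (-2.919539, -4.967679, 1.380632, 11.120000)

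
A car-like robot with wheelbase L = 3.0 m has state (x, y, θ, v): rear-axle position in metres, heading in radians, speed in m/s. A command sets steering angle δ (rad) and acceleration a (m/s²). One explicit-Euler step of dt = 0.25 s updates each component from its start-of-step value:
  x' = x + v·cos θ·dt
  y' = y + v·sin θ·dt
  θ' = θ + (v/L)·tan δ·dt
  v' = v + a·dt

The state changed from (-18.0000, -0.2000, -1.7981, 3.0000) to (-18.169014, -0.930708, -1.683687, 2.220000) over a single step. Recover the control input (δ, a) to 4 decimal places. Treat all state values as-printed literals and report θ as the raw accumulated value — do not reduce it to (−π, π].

a = (v'−v)/dt = (-0.780000)/0.25 = -3.1200
Δθ = θ'−θ = 0.114413;  (v·dt/L) = 3.0000·0.25/3.0 = 0.250000
tan δ = Δθ·L/(v·dt) = 0.457652  →  δ = 0.4292

δ = 0.4292, a = -3.1200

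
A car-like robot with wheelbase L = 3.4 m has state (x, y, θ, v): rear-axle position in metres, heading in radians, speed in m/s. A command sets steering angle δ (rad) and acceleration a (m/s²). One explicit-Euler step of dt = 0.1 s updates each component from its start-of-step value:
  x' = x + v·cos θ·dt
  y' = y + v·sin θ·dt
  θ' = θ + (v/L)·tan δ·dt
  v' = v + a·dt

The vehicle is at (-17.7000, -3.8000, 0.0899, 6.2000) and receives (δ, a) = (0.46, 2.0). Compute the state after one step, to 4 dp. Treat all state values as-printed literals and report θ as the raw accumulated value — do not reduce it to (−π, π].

(-17.0825, -3.7443, 0.1802, 6.4000)

x' = -17.7000 + 6.2000·cos(0.0899)·0.1 = -17.0825
y' = -3.8000 + 6.2000·sin(0.0899)·0.1 = -3.7443
θ' = 0.0899 + (6.2000/3.4)·tan(0.46)·0.1 = 0.1802
v' = 6.2000 + 2.0000·0.1 = 6.4000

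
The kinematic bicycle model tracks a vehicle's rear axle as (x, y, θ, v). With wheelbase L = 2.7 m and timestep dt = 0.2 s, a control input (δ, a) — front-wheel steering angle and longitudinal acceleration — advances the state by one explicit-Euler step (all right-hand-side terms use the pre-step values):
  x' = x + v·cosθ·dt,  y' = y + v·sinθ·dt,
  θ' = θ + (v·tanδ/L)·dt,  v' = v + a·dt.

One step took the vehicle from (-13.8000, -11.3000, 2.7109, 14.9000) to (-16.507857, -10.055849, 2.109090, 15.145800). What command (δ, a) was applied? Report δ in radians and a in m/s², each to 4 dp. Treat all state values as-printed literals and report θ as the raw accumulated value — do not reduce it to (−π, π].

a = (v'−v)/dt = (0.245800)/0.2 = 1.2290
Δθ = θ'−θ = -0.601810;  (v·dt/L) = 14.9000·0.2/2.7 = 1.103704
tan δ = Δθ·L/(v·dt) = -0.545264  →  δ = -0.4992

δ = -0.4992, a = 1.2290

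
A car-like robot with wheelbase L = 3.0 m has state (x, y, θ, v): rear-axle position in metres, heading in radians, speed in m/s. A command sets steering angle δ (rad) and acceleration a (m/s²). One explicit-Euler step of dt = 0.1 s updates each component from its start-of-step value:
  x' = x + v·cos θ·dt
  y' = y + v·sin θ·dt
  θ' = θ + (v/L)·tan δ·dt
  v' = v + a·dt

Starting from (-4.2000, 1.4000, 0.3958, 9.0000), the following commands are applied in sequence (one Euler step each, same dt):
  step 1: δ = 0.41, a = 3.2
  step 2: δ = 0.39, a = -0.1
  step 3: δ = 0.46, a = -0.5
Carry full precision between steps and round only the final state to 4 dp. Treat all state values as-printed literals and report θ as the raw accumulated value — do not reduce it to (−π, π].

after step 1 (δ=0.41, a=3.2): (-3.369580, 1.746992, 0.526189, 9.320000)
after step 2 (δ=0.39, a=-0.1): (-2.563655, 2.215081, 0.653890, 9.310000)
after step 3 (δ=0.46, a=-0.5): (-1.824698, 2.781389, 0.807645, 9.260000)

(-1.8247, 2.7814, 0.8076, 9.2600)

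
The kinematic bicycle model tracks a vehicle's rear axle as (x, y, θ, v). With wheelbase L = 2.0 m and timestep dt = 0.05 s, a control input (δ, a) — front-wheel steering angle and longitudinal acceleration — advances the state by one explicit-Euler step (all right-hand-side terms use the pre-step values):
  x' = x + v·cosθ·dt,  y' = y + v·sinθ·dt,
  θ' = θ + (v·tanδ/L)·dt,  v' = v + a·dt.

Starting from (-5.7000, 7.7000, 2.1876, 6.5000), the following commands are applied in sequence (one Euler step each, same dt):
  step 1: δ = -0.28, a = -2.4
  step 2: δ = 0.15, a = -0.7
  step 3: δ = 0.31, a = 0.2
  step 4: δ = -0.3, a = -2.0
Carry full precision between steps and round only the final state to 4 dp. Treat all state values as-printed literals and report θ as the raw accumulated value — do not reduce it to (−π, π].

after step 1 (δ=-0.28, a=-2.4): (-5.887990, 7.965113, 2.140872, 6.380000)
after step 2 (δ=0.15, a=-0.7): (-6.060153, 8.233666, 2.164978, 6.345000)
after step 3 (δ=0.31, a=0.2): (-6.237760, 8.496541, 2.215790, 6.355000)
after step 4 (δ=-0.3, a=-2.0): (-6.428789, 8.750457, 2.166645, 6.255000)

(-6.4288, 8.7505, 2.1666, 6.2550)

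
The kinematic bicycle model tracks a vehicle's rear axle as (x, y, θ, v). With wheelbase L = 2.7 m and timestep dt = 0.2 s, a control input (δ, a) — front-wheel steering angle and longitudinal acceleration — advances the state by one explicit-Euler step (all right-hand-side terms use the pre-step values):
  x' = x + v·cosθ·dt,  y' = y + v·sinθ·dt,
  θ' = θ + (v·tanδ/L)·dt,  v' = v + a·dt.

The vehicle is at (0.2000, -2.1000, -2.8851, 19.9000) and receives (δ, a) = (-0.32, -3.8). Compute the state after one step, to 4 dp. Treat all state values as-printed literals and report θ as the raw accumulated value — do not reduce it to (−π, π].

(-3.6498, -3.1097, -3.3736, 19.1400)

x' = 0.2000 + 19.9000·cos(-2.8851)·0.2 = -3.6498
y' = -2.1000 + 19.9000·sin(-2.8851)·0.2 = -3.1097
θ' = -2.8851 + (19.9000/2.7)·tan(-0.32)·0.2 = -3.3736
v' = 19.9000 − 3.8000·0.2 = 19.1400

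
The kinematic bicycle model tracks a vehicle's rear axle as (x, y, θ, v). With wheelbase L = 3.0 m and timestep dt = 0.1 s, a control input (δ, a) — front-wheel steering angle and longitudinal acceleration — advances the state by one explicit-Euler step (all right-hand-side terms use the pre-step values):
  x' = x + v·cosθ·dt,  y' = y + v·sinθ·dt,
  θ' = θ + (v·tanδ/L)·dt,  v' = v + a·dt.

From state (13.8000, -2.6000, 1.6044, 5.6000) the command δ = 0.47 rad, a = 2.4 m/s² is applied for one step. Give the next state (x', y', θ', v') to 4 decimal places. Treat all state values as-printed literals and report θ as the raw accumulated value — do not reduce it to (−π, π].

(13.7812, -2.0403, 1.6992, 5.8400)

x' = 13.8000 + 5.6000·cos(1.6044)·0.1 = 13.7812
y' = -2.6000 + 5.6000·sin(1.6044)·0.1 = -2.0403
θ' = 1.6044 + (5.6000/3.0)·tan(0.47)·0.1 = 1.6992
v' = 5.6000 + 2.4000·0.1 = 5.8400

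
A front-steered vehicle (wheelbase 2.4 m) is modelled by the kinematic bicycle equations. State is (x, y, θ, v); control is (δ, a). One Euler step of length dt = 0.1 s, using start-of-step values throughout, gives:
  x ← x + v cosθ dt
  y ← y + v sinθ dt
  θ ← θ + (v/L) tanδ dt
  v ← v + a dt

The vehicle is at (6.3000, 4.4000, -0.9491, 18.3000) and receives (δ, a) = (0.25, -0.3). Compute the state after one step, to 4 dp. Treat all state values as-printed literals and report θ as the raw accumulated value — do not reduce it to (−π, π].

(7.3658, 2.9124, -0.7544, 18.2700)

x' = 6.3000 + 18.3000·cos(-0.9491)·0.1 = 7.3658
y' = 4.4000 + 18.3000·sin(-0.9491)·0.1 = 2.9124
θ' = -0.9491 + (18.3000/2.4)·tan(0.25)·0.1 = -0.7544
v' = 18.3000 − 0.3000·0.1 = 18.2700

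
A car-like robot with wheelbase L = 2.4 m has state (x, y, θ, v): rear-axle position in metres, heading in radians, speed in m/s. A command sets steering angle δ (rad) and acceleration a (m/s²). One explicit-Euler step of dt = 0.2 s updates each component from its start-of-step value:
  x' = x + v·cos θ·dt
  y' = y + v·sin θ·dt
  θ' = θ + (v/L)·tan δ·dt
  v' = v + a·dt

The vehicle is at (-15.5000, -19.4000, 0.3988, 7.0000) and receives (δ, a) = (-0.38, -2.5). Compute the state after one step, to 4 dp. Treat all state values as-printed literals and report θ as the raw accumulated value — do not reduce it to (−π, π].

(-14.2099, -18.8564, 0.1658, 6.5000)

x' = -15.5000 + 7.0000·cos(0.3988)·0.2 = -14.2099
y' = -19.4000 + 7.0000·sin(0.3988)·0.2 = -18.8564
θ' = 0.3988 + (7.0000/2.4)·tan(-0.38)·0.2 = 0.1658
v' = 7.0000 − 2.5000·0.2 = 6.5000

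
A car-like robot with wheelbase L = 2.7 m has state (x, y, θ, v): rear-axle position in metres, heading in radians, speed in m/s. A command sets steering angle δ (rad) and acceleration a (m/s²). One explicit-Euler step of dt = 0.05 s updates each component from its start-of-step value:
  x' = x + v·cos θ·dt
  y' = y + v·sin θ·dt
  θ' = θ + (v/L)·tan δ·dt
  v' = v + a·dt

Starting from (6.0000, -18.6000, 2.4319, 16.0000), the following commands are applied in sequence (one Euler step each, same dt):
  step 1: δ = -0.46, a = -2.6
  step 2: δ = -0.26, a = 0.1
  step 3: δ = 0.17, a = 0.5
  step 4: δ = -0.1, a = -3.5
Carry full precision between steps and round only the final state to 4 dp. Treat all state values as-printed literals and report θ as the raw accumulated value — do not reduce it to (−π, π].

(3.8978, -16.2258, 2.2278, 15.7250)

after step 1 (δ=-0.46, a=-2.6): (5.393150, -18.078719, 2.285100, 15.870000)
after step 2 (δ=-0.26, a=0.1): (4.873335, -17.479191, 2.206920, 15.875000)
after step 3 (δ=0.17, a=0.5): (4.401783, -16.840695, 2.257384, 15.900000)
after step 4 (δ=-0.1, a=-3.5): (3.897831, -16.225831, 2.227841, 15.725000)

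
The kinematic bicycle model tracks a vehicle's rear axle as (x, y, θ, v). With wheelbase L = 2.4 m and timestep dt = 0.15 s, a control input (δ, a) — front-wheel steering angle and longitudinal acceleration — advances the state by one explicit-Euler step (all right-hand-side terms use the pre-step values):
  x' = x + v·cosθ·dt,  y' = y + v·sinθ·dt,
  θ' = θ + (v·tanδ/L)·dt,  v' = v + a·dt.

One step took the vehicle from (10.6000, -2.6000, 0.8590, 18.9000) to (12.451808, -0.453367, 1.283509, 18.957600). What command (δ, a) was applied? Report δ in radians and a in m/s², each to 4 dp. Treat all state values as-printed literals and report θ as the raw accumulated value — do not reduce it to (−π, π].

δ = 0.3450, a = 0.3840

a = (v'−v)/dt = (0.057600)/0.15 = 0.3840
Δθ = θ'−θ = 0.424509;  (v·dt/L) = 18.9000·0.15/2.4 = 1.181250
tan δ = Δθ·L/(v·dt) = 0.359373  →  δ = 0.3450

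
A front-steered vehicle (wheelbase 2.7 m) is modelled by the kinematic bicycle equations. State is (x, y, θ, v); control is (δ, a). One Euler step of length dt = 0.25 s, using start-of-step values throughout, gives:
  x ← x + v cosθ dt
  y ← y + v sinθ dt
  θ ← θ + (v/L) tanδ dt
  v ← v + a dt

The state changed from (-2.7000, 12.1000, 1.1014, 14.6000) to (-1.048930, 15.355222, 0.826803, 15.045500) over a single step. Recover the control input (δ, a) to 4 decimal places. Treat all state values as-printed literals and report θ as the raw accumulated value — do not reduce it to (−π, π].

a = (v'−v)/dt = (0.445500)/0.25 = 1.7820
Δθ = θ'−θ = -0.274597;  (v·dt/L) = 14.6000·0.25/2.7 = 1.351852
tan δ = Δθ·L/(v·dt) = -0.203127  →  δ = -0.2004

δ = -0.2004, a = 1.7820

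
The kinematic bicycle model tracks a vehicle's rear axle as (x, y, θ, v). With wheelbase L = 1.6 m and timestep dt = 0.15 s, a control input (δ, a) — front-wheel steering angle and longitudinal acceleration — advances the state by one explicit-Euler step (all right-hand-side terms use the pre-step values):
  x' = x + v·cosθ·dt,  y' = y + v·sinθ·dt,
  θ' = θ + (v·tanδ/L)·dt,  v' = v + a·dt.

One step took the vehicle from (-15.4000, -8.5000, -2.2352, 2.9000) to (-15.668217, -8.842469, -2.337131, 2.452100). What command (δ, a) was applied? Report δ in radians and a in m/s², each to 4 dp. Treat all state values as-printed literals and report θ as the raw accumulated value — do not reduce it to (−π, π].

δ = -0.3587, a = -2.9860

a = (v'−v)/dt = (-0.447900)/0.15 = -2.9860
Δθ = θ'−θ = -0.101931;  (v·dt/L) = 2.9000·0.15/1.6 = 0.271875
tan δ = Δθ·L/(v·dt) = -0.374919  →  δ = -0.3587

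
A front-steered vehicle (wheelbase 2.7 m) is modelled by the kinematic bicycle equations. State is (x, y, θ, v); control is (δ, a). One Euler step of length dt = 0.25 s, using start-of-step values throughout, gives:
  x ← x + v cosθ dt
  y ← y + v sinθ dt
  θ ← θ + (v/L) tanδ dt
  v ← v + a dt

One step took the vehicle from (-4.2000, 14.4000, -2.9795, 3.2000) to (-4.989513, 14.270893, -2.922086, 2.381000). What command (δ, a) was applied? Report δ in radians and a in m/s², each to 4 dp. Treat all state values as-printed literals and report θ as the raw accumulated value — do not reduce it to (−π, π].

a = (v'−v)/dt = (-0.819000)/0.25 = -3.2760
Δθ = θ'−θ = 0.057414;  (v·dt/L) = 3.2000·0.25/2.7 = 0.296296
tan δ = Δθ·L/(v·dt) = 0.193772  →  δ = 0.1914

δ = 0.1914, a = -3.2760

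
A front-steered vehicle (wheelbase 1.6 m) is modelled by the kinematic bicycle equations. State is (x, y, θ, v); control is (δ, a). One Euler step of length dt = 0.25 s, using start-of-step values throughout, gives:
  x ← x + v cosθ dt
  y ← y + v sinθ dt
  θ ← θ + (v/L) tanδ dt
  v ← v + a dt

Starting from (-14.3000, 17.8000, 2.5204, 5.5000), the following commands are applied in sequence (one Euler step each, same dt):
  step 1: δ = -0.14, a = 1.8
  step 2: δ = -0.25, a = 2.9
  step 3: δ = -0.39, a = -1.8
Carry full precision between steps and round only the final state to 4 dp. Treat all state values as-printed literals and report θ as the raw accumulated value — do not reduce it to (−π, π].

(-17.4443, 20.9914, 1.7332, 6.2250)

after step 1 (δ=-0.14, a=1.8): (-15.418129, 18.600257, 2.399295, 5.950000)
after step 2 (δ=-0.25, a=2.9): (-16.514294, 19.605782, 2.161907, 6.675000)
after step 3 (δ=-0.39, a=-1.8): (-17.444261, 20.991382, 1.733190, 6.225000)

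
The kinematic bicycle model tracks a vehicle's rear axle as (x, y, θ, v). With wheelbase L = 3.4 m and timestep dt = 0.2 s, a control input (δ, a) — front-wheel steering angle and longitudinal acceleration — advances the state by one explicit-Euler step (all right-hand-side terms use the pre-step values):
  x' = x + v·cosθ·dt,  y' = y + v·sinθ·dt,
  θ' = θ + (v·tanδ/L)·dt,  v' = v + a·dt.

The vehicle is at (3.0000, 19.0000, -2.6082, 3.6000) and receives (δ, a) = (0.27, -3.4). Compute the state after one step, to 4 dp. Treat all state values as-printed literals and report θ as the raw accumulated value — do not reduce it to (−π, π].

x' = 3.0000 + 3.6000·cos(-2.6082)·0.2 = 2.3800
y' = 19.0000 + 3.6000·sin(-2.6082)·0.2 = 18.6339
θ' = -2.6082 + (3.6000/3.4)·tan(0.27)·0.2 = -2.5496
v' = 3.6000 − 3.4000·0.2 = 2.9200

(2.3800, 18.6339, -2.5496, 2.9200)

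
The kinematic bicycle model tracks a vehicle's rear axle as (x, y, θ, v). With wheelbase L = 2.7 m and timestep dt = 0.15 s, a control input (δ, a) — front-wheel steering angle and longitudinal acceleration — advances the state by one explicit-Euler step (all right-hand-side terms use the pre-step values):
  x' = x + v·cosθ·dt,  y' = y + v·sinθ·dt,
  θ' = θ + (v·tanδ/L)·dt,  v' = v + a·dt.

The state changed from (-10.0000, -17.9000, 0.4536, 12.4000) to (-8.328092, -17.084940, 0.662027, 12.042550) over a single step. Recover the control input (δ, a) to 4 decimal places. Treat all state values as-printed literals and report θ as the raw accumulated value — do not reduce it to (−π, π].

a = (v'−v)/dt = (-0.357450)/0.15 = -2.3830
Δθ = θ'−θ = 0.208427;  (v·dt/L) = 12.4000·0.15/2.7 = 0.688889
tan δ = Δθ·L/(v·dt) = 0.302555  →  δ = 0.2938

δ = 0.2938, a = -2.3830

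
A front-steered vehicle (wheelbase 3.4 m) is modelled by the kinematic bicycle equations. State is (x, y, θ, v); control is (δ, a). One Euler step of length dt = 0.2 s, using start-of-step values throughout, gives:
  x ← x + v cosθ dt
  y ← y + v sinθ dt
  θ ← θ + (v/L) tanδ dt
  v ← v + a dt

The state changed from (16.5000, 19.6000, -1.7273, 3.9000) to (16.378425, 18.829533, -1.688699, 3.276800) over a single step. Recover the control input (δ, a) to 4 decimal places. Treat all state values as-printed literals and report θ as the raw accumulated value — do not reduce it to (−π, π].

a = (v'−v)/dt = (-0.623200)/0.2 = -3.1160
Δθ = θ'−θ = 0.038601;  (v·dt/L) = 3.9000·0.2/3.4 = 0.229412
tan δ = Δθ·L/(v·dt) = 0.168261  →  δ = 0.1667

δ = 0.1667, a = -3.1160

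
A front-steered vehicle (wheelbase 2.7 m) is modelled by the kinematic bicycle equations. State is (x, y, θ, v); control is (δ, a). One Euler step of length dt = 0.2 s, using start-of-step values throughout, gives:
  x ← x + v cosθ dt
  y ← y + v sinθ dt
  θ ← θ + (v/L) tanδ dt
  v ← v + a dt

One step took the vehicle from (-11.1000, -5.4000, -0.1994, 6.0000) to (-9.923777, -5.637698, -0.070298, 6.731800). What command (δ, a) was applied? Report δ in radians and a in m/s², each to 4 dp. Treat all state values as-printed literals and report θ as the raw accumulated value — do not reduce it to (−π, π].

δ = 0.2827, a = 3.6590

a = (v'−v)/dt = (0.731800)/0.2 = 3.6590
Δθ = θ'−θ = 0.129102;  (v·dt/L) = 6.0000·0.2/2.7 = 0.444444
tan δ = Δθ·L/(v·dt) = 0.290480  →  δ = 0.2827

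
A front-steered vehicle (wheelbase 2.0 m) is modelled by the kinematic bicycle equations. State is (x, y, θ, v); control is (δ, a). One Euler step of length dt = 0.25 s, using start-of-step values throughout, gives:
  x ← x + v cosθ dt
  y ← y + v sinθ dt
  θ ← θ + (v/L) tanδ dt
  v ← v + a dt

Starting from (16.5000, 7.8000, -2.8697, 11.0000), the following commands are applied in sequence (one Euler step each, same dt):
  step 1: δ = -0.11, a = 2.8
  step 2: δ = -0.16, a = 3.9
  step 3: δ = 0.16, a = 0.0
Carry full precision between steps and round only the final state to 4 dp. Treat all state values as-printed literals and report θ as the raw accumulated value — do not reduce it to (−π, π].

after step 1 (δ=-0.11, a=2.8): (13.851023, 7.061474, -3.021563, 11.700000)
after step 2 (δ=-0.16, a=3.9): (10.947068, 6.711229, -3.257580, 12.675000)
after step 3 (δ=0.16, a=0.0): (7.799609, 7.077942, -3.001895, 12.675000)

(7.7996, 7.0779, -3.0019, 12.6750)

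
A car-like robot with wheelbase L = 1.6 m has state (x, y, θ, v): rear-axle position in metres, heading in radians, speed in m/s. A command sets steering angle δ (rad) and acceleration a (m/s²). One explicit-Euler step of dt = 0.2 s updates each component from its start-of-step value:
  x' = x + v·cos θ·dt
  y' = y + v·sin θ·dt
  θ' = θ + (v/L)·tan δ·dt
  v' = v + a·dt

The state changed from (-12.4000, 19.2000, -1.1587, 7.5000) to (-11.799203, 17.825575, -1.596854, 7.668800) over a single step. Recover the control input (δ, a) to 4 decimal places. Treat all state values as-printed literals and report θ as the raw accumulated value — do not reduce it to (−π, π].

δ = -0.4372, a = 0.8440

a = (v'−v)/dt = (0.168800)/0.2 = 0.8440
Δθ = θ'−θ = -0.438154;  (v·dt/L) = 7.5000·0.2/1.6 = 0.937500
tan δ = Δθ·L/(v·dt) = -0.467364  →  δ = -0.4372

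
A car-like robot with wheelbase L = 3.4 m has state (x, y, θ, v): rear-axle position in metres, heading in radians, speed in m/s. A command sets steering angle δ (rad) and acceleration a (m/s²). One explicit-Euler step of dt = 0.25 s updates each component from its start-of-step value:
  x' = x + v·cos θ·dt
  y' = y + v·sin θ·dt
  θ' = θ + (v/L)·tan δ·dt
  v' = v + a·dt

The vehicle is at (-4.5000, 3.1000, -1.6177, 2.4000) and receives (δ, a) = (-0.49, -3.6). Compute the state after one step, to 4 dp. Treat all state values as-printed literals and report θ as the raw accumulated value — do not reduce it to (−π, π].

x' = -4.5000 + 2.4000·cos(-1.6177)·0.25 = -4.5281
y' = 3.1000 + 2.4000·sin(-1.6177)·0.25 = 2.5007
θ' = -1.6177 + (2.4000/3.4)·tan(-0.49)·0.25 = -1.7118
v' = 2.4000 − 3.6000·0.25 = 1.5000

(-4.5281, 2.5007, -1.7118, 1.5000)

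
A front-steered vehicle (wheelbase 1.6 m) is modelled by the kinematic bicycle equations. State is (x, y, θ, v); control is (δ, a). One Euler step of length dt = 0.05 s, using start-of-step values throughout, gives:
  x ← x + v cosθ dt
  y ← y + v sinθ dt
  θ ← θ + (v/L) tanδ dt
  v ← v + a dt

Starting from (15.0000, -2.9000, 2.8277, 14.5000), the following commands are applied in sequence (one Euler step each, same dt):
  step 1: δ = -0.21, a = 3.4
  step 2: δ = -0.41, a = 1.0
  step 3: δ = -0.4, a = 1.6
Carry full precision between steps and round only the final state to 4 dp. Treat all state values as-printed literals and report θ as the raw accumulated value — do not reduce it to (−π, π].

after step 1 (δ=-0.21, a=3.4): (14.310424, -2.676147, 2.731120, 14.670000)
after step 2 (δ=-0.41, a=1.0): (13.637855, -2.383449, 2.531869, 14.720000)
after step 3 (δ=-0.4, a=1.6): (13.034477, -1.961985, 2.337384, 14.800000)

(13.0345, -1.9620, 2.3374, 14.8000)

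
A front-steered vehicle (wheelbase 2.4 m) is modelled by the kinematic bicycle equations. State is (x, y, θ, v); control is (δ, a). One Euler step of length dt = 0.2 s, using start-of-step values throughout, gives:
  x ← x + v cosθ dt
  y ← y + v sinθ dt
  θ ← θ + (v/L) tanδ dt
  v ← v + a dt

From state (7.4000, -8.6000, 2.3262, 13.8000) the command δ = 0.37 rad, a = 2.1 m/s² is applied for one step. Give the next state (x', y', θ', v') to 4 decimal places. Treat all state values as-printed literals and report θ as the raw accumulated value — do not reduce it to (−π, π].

(5.5078, -6.5907, 2.7722, 14.2200)

x' = 7.4000 + 13.8000·cos(2.3262)·0.2 = 5.5078
y' = -8.6000 + 13.8000·sin(2.3262)·0.2 = -6.5907
θ' = 2.3262 + (13.8000/2.4)·tan(0.37)·0.2 = 2.7722
v' = 13.8000 + 2.1000·0.2 = 14.2200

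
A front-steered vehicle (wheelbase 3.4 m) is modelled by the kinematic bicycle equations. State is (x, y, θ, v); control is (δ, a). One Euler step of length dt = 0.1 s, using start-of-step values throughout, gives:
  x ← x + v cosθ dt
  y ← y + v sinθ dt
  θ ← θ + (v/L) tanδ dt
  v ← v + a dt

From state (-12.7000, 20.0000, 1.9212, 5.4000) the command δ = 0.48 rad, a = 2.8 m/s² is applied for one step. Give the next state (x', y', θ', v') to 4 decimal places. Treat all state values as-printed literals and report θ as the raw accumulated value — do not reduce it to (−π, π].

(-12.8854, 20.5072, 2.0039, 5.6800)

x' = -12.7000 + 5.4000·cos(1.9212)·0.1 = -12.8854
y' = 20.0000 + 5.4000·sin(1.9212)·0.1 = 20.5072
θ' = 1.9212 + (5.4000/3.4)·tan(0.48)·0.1 = 2.0039
v' = 5.4000 + 2.8000·0.1 = 5.6800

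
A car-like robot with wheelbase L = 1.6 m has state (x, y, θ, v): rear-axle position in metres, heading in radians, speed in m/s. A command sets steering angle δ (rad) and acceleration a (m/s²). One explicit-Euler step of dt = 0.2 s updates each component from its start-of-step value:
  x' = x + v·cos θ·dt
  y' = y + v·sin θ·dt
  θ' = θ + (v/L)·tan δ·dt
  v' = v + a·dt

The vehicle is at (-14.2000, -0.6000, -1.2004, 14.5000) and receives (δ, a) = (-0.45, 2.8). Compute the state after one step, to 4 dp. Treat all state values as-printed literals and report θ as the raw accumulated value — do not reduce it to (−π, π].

(-13.1502, -3.3033, -2.0759, 15.0600)

x' = -14.2000 + 14.5000·cos(-1.2004)·0.2 = -13.1502
y' = -0.6000 + 14.5000·sin(-1.2004)·0.2 = -3.3033
θ' = -1.2004 + (14.5000/1.6)·tan(-0.45)·0.2 = -2.0759
v' = 14.5000 + 2.8000·0.2 = 15.0600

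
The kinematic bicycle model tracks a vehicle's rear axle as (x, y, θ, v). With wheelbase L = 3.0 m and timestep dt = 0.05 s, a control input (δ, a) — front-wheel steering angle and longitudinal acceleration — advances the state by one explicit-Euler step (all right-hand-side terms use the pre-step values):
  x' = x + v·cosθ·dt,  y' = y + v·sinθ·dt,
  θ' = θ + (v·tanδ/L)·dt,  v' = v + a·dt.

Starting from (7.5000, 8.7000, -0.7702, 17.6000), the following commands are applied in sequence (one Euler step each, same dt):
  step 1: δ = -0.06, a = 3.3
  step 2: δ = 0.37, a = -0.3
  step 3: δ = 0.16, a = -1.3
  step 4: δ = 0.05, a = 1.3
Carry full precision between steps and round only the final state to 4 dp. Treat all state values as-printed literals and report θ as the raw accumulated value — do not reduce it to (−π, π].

after step 1 (δ=-0.06, a=3.3): (8.131639, 8.087275, -0.787821, 17.765000)
after step 2 (δ=0.37, a=-0.3): (8.758203, 7.457667, -0.672981, 17.750000)
after step 3 (δ=0.16, a=-1.3): (9.452198, 6.904470, -0.625240, 17.685000)
after step 4 (δ=0.05, a=1.3): (10.169168, 6.386926, -0.610490, 17.750000)

(10.1692, 6.3869, -0.6105, 17.7500)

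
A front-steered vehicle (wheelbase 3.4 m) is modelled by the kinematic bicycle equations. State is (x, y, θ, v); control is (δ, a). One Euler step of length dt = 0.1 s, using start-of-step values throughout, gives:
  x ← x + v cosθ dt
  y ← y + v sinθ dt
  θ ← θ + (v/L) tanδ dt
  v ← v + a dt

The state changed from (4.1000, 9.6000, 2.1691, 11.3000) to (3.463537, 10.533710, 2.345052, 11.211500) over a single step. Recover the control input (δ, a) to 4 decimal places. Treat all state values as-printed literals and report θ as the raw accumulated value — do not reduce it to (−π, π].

δ = 0.4869, a = -0.8850

a = (v'−v)/dt = (-0.088500)/0.1 = -0.8850
Δθ = θ'−θ = 0.175952;  (v·dt/L) = 11.3000·0.1/3.4 = 0.332353
tan δ = Δθ·L/(v·dt) = 0.529413  →  δ = 0.4869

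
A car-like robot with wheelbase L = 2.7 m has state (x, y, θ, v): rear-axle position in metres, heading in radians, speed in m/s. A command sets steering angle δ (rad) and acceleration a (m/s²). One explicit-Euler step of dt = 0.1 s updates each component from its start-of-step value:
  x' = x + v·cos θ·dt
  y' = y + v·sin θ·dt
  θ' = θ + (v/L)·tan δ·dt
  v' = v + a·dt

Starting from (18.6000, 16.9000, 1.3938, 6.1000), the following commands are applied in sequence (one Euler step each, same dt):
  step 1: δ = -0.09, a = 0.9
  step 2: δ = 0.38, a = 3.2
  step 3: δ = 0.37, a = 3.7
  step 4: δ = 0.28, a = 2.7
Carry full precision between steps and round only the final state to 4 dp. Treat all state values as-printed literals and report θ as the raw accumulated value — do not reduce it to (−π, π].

(18.9060, 19.4428, 1.6318, 7.1500)

after step 1 (δ=-0.09, a=0.9): (18.707405, 17.500470, 1.373412, 6.190000)
after step 2 (δ=0.38, a=3.2): (18.828794, 18.107451, 1.464981, 6.510000)
after step 3 (δ=0.37, a=3.7): (18.897552, 18.754810, 1.558499, 6.880000)
after step 4 (δ=0.28, a=2.7): (18.906012, 19.442757, 1.631772, 7.150000)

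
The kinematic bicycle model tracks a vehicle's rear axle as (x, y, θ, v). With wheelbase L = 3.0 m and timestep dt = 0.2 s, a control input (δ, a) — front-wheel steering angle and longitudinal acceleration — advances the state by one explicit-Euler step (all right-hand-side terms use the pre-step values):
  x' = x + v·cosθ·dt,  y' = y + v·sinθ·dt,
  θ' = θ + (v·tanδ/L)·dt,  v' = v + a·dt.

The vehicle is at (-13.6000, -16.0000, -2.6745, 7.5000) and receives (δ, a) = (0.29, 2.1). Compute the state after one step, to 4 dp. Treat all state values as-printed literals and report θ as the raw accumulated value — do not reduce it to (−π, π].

x' = -13.6000 + 7.5000·cos(-2.6745)·0.2 = -14.9393
y' = -16.0000 + 7.5000·sin(-2.6745)·0.2 = -16.6754
θ' = -2.6745 + (7.5000/3.0)·tan(0.29)·0.2 = -2.5253
v' = 7.5000 + 2.1000·0.2 = 7.9200

(-14.9393, -16.6754, -2.5253, 7.9200)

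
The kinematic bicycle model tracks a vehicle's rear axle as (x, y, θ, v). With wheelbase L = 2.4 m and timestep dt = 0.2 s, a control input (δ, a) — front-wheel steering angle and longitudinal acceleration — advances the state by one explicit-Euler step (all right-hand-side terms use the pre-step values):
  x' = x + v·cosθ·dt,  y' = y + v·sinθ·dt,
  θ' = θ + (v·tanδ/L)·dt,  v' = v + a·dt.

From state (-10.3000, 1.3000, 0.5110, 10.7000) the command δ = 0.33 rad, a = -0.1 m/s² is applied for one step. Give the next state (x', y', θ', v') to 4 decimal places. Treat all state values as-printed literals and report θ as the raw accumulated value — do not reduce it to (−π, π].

(-8.4334, 2.3466, 0.8164, 10.6800)

x' = -10.3000 + 10.7000·cos(0.5110)·0.2 = -8.4334
y' = 1.3000 + 10.7000·sin(0.5110)·0.2 = 2.3466
θ' = 0.5110 + (10.7000/2.4)·tan(0.33)·0.2 = 0.8164
v' = 10.7000 − 0.1000·0.2 = 10.6800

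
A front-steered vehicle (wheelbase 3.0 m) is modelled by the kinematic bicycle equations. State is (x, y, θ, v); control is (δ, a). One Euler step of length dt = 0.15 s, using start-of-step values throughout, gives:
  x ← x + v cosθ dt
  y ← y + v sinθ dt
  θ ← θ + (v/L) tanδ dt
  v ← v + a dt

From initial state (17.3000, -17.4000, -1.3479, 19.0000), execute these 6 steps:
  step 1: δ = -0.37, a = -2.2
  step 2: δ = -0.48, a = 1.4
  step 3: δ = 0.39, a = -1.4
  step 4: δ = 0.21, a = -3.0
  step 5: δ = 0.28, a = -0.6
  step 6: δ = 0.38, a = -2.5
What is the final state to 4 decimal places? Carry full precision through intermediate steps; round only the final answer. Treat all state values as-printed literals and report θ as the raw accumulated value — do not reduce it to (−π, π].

(15.6413, -33.3397, -0.9913, 17.7550)

after step 1 (δ=-0.37, a=-2.2): (17.930007, -20.179495, -1.716370, 18.670000)
after step 2 (δ=-0.48, a=1.4): (17.523767, -22.950373, -2.202360, 18.880000)
after step 3 (δ=0.39, a=-1.4): (15.851732, -25.236095, -1.814324, 18.670000)
after step 4 (δ=0.21, a=-3.0): (15.176453, -27.953962, -1.615356, 18.220000)
after step 5 (δ=0.28, a=-0.6): (15.054712, -30.684249, -1.353394, 18.130000)
after step 6 (δ=0.38, a=-2.5): (15.641291, -33.339735, -0.991326, 17.755000)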